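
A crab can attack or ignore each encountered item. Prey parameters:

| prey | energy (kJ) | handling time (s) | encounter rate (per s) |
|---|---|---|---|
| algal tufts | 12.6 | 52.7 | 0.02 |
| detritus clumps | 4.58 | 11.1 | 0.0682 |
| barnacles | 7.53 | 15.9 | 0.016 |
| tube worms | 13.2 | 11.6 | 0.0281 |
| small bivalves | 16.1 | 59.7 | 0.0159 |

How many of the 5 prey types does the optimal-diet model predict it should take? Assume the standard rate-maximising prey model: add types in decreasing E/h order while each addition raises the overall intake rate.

3

Profitabilities (E/h, kJ/s): tube worms 1.14, barnacles 0.474, detritus clumps 0.413, small bivalves 0.27, algal tufts 0.239. Add prey in this order while the next type's profitability exceeds the intake rate on those already taken.
Rate on top 1: 0.2797. barnacles: 0.474 > 0.2797 → include.
Rate on top 2: 0.3109. detritus clumps: 0.413 > 0.3109 → include.
Rate on top 3: 0.3439. small bivalves: 0.27 < 0.3439 → exclude; stop.
Optimal diet: tube worms, barnacles, detritus clumps — 3 of 5 types.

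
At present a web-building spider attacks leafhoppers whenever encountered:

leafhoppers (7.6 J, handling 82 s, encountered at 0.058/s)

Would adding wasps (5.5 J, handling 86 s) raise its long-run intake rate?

On leafhoppers alone, R = ΣλE/(1+Σλh) = 0.4408/5.756 = 0.07658 J/s.
Profitability of wasps: 5.5/86 = 0.06395 J/s.
Since 0.06395 < R, time spent handling wasps is better spent searching.

No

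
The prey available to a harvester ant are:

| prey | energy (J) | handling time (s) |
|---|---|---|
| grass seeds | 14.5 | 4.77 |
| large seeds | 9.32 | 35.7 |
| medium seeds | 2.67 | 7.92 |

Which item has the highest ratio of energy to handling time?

grass seeds

Profitability E/h (J/s): grass seeds = 14.5/4.77 = 3.04, large seeds = 9.32/35.7 = 0.261, medium seeds = 2.67/7.92 = 0.337.
Ranked: grass seeds > medium seeds > large seeds.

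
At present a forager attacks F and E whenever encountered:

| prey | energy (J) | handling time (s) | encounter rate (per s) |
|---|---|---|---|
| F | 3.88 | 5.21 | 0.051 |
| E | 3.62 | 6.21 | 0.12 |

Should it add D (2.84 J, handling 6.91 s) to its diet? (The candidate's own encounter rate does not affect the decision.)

Yes

Intake rate on the current diet: R = (0.051×3.88 + 0.12×3.62) / (1 + 0.051×5.21 + 0.12×6.21) = 0.6323/2.011 = 0.3144 J/s.
Profitability of D: 2.84/6.91 = 0.411 J/s.
Since 0.411 > R, including D increases the long-run rate.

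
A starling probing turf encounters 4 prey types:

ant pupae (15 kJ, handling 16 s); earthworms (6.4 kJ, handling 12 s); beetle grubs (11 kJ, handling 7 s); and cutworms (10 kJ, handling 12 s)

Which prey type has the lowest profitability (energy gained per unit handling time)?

earthworms

Profitability E/h (kJ/s): ant pupae = 15/16 = 0.938, earthworms = 6.4/12 = 0.533, beetle grubs = 11/7 = 1.57, cutworms = 10/12 = 0.833.
Ranked: beetle grubs > ant pupae > cutworms > earthworms.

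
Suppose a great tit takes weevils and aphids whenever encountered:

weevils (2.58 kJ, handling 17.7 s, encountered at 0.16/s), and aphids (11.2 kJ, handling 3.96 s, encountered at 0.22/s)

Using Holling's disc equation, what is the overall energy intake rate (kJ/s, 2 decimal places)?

R = Σλ_iE_i / (1 + Σλ_ih_i)
Numerator: 0.16×2.58 + 0.22×11.2 = 2.877
Denominator: 1 + 0.16×17.7 + 0.22×3.96 = 4.703
R = 2.877/4.703 = 0.6117 kJ/s

0.61 kJ/s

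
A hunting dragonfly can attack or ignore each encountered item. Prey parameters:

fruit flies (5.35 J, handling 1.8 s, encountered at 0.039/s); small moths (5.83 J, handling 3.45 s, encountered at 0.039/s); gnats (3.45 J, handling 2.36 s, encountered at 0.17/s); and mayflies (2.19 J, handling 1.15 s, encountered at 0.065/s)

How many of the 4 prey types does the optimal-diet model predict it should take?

Profitabilities (E/h, J/s): fruit flies 2.97, mayflies 1.9, small moths 1.69, gnats 1.46. Add prey in this order while the next type's profitability exceeds the intake rate on those already taken.
Rate on top 1: 0.195. mayflies: 1.9 > 0.195 → include.
Rate on top 2: 0.3066. small moths: 1.69 > 0.3066 → include.
Rate on top 3: 0.452. gnats: 1.46 > 0.452 → include.
Optimal diet: fruit flies, mayflies, small moths, gnats — 4 of 4 types.

4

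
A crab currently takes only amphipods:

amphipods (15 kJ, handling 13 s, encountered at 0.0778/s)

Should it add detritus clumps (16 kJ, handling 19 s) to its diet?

On amphipods alone, R = ΣλE/(1+Σλh) = 1.167/2.011 = 0.5802 kJ/s.
Profitability of detritus clumps: 16/19 = 0.8421 kJ/s.
Since 0.8421 > R, including detritus clumps increases the long-run rate.

Yes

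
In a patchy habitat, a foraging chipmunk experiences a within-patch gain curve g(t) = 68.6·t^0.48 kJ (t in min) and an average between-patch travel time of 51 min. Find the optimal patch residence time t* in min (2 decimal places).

Maximise g(t)/(T+t): set derivative to zero → g'(t)(T+t) = g(t).
g'(t) = 0.48·68.6·t^-0.52. Setting 0.48·68.6·t^-0.52 = 68.6·t^0.48/(51+t) gives 0.48(51+t) = t, so 0.52·t = 0.48×51.
t* = 0.48×51/0.52 = 47.08 min.

47.08 min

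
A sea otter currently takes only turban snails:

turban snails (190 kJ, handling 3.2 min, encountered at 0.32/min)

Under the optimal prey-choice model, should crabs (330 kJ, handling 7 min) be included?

Yes

Intake rate on the current diet: R = (0.32×190) / (1 + 0.32×3.2) = 60.8/2.024 = 30.04 kJ/min.
crabs: E/h = 330/7 = 47.14 kJ/min.
47.14 > 30.04, so adding crabs raises the average — include it.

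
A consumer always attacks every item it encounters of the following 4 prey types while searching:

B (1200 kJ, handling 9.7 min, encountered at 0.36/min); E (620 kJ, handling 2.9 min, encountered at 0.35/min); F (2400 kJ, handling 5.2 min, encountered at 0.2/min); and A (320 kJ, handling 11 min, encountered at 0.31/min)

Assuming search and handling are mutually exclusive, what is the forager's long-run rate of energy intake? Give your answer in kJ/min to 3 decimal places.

123.350 kJ/min

R = (0.36×1200 + 0.35×620 + 0.2×2400 + 0.31×320) / (1 + 0.36×9.7 + 0.35×2.9 + 0.2×5.2 + 0.31×11) = 1228/9.957 = 123.4 kJ/min.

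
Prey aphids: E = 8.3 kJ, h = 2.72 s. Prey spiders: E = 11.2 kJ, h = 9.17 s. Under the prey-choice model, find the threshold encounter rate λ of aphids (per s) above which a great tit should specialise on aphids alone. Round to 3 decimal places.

0.245 per s

The zero-one rule: include spiders iff E₂/h₂ > λE₁/(1+λh₁). Equality gives the switch point.
λE₁h₂ = E₂ + λE₂h₁ ⇒ λ = E₂/(E₁h₂ − E₂h₁) = 11.2/(76.11 − 30.46) = 0.2454 per s.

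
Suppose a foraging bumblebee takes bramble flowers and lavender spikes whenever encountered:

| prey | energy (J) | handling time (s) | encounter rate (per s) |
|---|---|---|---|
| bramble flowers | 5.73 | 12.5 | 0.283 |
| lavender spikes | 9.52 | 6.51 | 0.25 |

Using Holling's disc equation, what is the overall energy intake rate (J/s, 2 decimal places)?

R = (0.283×5.73 + 0.25×9.52) / (1 + 0.283×12.5 + 0.25×6.51) = 4.002/6.165 = 0.6491 J/s.

0.65 J/s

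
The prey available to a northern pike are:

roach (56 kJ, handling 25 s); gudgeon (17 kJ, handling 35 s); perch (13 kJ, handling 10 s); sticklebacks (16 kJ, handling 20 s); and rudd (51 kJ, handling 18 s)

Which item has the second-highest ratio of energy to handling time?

roach

In descending order of E/h:
rudd: 51/18 = 2.83 kJ/s
roach: 56/25 = 2.24 kJ/s
perch: 13/10 = 1.3 kJ/s
sticklebacks: 16/20 = 0.8 kJ/s
gudgeon: 17/35 = 0.486 kJ/s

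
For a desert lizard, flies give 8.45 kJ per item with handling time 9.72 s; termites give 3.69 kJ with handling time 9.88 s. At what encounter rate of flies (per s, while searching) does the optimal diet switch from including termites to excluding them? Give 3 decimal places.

At the threshold, the rate on flies alone equals the profitability of termites: λ·8.45/(1 + λ·9.72) = 3.69/9.88 = 0.3735.
Rearranging, λ(8.45 − 0.3735×9.72) = 0.3735, so λ = 0.3735/4.82 = 0.07749 per s.

0.077 per s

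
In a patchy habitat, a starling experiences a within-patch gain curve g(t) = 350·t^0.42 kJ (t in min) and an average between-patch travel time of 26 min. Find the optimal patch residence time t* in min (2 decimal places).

18.83 min

Optimal t* satisfies g'(t*) = g(t*)/(T + t*).
g'(t) = 0.42·350·t^-0.58. Setting 0.42·350·t^-0.58 = 350·t^0.42/(26+t) gives 0.42(26+t) = t, so 0.58·t = 0.42×26.
t* = 0.42×26/0.58 = 18.83 min.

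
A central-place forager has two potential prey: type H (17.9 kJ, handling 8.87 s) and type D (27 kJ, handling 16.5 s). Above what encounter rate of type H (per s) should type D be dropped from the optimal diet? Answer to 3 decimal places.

0.483 per s

At the threshold, the rate on type H alone equals the profitability of type D: λ·17.9/(1 + λ·8.87) = 27/16.5 = 1.636.
Rearranging, λ(17.9 − 1.636×8.87) = 1.636, so λ = 1.636/3.385 = 0.4834 per s.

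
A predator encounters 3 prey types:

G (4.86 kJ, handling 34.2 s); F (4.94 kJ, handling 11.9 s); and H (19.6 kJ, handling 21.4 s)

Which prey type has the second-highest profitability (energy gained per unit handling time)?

In descending order of E/h:
H: 19.6/21.4 = 0.916 kJ/s
F: 4.94/11.9 = 0.415 kJ/s
G: 4.86/34.2 = 0.142 kJ/s

F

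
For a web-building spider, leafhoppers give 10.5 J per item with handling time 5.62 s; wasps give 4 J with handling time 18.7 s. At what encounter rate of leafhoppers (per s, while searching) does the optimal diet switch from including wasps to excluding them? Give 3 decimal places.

At the threshold, the rate on leafhoppers alone equals the profitability of wasps: λ·10.5/(1 + λ·5.62) = 4/18.7 = 0.2139.
Rearranging, λ(10.5 − 0.2139×5.62) = 0.2139, so λ = 0.2139/9.298 = 0.02301 per s.

0.023 per s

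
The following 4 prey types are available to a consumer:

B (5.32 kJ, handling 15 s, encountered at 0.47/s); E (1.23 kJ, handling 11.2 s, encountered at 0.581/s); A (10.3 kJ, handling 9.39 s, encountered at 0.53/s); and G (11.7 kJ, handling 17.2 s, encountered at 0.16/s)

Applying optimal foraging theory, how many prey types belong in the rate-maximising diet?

Profitabilities (E/h, kJ/s): A 1.1, G 0.68, B 0.355, E 0.11. Add prey in this order while the next type's profitability exceeds the intake rate on those already taken.
Rate on top 1: 0.9134. G: 0.68 < 0.9134 → exclude; stop.
Optimal diet: A — 1 of 4 types.

1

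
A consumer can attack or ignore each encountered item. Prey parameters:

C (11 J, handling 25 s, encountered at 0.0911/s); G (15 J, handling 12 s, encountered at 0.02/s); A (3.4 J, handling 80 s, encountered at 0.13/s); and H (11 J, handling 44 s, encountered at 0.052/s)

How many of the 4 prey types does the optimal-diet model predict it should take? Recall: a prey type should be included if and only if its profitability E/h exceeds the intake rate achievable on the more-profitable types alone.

2

Rank by E/h (J/s): G 1.25, C 0.44, H 0.25, A 0.0425. Include each in turn until the next type's E/h falls below the running intake rate.
Rate on top 1: 0.2419. C: 0.44 > 0.2419 → include.
Rate on top 2: 0.3702. H: 0.25 < 0.3702 → exclude; stop.
Optimal diet: G, C — 2 of 4 types.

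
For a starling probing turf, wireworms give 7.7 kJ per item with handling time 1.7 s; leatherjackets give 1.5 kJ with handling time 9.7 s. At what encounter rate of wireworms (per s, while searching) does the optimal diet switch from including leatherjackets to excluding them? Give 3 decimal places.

Drop leatherjackets once their profitability E₂/h₂ falls below the rate achievable on wireworms alone: E₂/h₂ = λE₁/(1 + λh₁).
Solve for λ: λE₁h₂ = E₂(1 + λh₁) → λ(E₁h₂ − E₂h₁) = E₂ → λ = E₂/(E₁h₂ − E₂h₁).
λ = 1.5/(7.7×9.7 − 1.5×1.7) = 1.5/72.14 = 0.02079 per s.

0.021 per s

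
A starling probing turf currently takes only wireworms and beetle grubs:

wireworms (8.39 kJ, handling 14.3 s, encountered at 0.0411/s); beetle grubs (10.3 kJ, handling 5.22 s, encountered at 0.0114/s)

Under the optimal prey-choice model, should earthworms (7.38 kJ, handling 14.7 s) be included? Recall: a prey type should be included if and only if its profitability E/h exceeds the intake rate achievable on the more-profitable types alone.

Yes

Intake rate on the current diet: R = (0.0411×8.39 + 0.0114×10.3) / (1 + 0.0411×14.3 + 0.0114×5.22) = 0.4622/1.647 = 0.2806 kJ/s.
Profitability of earthworms: 7.38/14.7 = 0.502 kJ/s.
Since 0.502 > R, including earthworms increases the long-run rate.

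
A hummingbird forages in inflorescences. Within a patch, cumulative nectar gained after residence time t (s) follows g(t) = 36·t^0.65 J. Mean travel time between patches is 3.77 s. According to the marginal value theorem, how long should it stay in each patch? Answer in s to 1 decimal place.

7.0 s

By the marginal value theorem, leave when the instantaneous gain rate g'(t) equals the habitat-wide average g(t)/(T + t).
g'(t) = 0.65·36·t^-0.35. Setting 0.65·36·t^-0.35 = 36·t^0.65/(3.77+t) gives 0.65(3.77+t) = t, so 0.35·t = 0.65×3.77.
t* = 0.65×3.77/0.35 = 7.001 s.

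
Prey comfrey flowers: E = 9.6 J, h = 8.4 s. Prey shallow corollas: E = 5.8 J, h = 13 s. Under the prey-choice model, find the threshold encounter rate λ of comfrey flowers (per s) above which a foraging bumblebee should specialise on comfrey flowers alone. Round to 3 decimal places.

0.076 per s

At the threshold, the rate on comfrey flowers alone equals the profitability of shallow corollas: λ·9.6/(1 + λ·8.4) = 5.8/13 = 0.4462.
Rearranging, λ(9.6 − 0.4462×8.4) = 0.4462, so λ = 0.4462/5.852 = 0.07624 per s.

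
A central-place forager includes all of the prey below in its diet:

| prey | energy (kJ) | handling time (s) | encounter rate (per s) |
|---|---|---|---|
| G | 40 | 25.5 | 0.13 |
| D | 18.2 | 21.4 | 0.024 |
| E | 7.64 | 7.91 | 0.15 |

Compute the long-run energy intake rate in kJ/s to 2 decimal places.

1.13 kJ/s

R = (0.13×40 + 0.024×18.2 + 0.15×7.64) / (1 + 0.13×25.5 + 0.024×21.4 + 0.15×7.91) = 6.783/6.015 = 1.128 kJ/s.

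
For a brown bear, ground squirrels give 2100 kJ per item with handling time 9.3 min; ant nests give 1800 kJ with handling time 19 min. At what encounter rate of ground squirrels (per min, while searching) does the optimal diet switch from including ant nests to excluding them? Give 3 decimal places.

At the threshold, the rate on ground squirrels alone equals the profitability of ant nests: λ·2100/(1 + λ·9.3) = 1800/19 = 94.74.
Rearranging, λ(2100 − 94.74×9.3) = 94.74, so λ = 94.74/1219 = 0.07772 per min.

0.078 per min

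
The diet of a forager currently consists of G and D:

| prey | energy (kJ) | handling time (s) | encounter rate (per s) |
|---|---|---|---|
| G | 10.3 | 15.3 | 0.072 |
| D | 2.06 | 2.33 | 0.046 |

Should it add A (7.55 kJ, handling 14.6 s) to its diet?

On G and D alone, R = ΣλE/(1+Σλh) = 0.8364/2.209 = 0.3787 kJ/s.
A: E/h = 7.55/14.6 = 0.5171 kJ/s.
0.5171 > 0.3787, so adding A raises the average — include it.

Yes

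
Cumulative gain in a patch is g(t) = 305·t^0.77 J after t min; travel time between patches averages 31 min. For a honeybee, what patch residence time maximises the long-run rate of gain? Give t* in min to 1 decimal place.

By the marginal value theorem, leave when the instantaneous gain rate g'(t) equals the habitat-wide average g(t)/(T + t).
g'(t) = 0.77·305·t^-0.23. Setting 0.77·305·t^-0.23 = 305·t^0.77/(31+t) gives 0.77(31+t) = t, so 0.23·t = 0.77×31.
t* = 0.77×31/0.23 = 103.8 min.

103.8 min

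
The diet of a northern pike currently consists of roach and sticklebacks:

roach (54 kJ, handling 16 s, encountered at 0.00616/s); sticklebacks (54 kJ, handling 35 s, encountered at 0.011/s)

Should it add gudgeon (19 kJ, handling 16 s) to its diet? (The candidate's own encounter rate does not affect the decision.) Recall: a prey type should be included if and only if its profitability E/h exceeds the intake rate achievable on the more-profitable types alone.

Yes

On roach and sticklebacks alone, R = ΣλE/(1+Σλh) = 0.9266/1.484 = 0.6246 kJ/s.
Profitability of gudgeon: 19/16 = 1.188 kJ/s.
1.188 > 0.6246, so adding gudgeon raises the average — include it.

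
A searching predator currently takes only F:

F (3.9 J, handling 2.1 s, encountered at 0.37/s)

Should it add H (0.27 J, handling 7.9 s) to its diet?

Current rate: (0.37×3.9)/(1 + 0.37×2.1) = 0.812 J/s.
Profitability of H: 0.27/7.9 = 0.03418 J/s.
0.03418 < 0.812, so adding H would lower the average — exclude it.

No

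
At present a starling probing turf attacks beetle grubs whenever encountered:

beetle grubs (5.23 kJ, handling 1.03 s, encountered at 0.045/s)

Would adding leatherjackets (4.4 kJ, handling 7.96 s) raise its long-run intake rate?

Intake rate on the current diet: R = (0.045×5.23) / (1 + 0.045×1.03) = 0.2354/1.046 = 0.2249 kJ/s.
Profitability of leatherjackets: 4.4/7.96 = 0.5528 kJ/s.
Since 0.5528 > R, including leatherjackets increases the long-run rate.

Yes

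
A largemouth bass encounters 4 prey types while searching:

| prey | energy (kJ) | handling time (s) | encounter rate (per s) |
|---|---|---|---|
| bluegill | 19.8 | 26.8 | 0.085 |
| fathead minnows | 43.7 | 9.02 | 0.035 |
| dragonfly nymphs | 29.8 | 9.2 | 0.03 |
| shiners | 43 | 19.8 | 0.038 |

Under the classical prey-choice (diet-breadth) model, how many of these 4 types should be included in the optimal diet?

Profitabilities (E/h, kJ/s): fathead minnows 4.84, dragonfly nymphs 3.24, shiners 2.17, bluegill 0.739. Add prey in this order while the next type's profitability exceeds the intake rate on those already taken.
Rate on top 1: 1.162. dragonfly nymphs: 3.24 > 1.162 → include.
Rate on top 2: 1.523. shiners: 2.17 > 1.523 → include.
Rate on top 3: 1.731. bluegill: 0.739 < 1.731 → exclude; stop.
Optimal diet: fathead minnows, dragonfly nymphs, shiners — 3 of 4 types.

3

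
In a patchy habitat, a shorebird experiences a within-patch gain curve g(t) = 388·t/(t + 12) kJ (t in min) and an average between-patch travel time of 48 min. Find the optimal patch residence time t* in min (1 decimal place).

24.0 min

Maximise g(t)/(T+t): set derivative to zero → g'(t)(T+t) = g(t).
g'(t) = 388·12/(t + 12)². Setting 388·12/(t+12)² = 388t/[(t+12)(48+t)] gives 12(48+t) = t(t+12), so t² = 12×48 = 576.
t* = √576 = 24 min.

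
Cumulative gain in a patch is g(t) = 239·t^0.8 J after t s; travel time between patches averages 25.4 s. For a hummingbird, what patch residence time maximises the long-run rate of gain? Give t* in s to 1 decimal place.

Maximise g(t)/(T+t): set derivative to zero → g'(t)(T+t) = g(t).
g'(t) = 0.8·239·t^-0.2. Setting 0.8·239·t^-0.2 = 239·t^0.8/(25.4+t) gives 0.8(25.4+t) = t, so 0.20·t = 0.8×25.4.
t* = 0.8×25.4/0.20 = 101.6 s.

101.6 s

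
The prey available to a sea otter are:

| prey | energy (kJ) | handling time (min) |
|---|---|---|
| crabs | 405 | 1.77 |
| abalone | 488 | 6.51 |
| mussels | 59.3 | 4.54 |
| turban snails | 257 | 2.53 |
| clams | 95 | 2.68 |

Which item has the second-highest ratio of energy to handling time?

turban snails

Profitability E/h (kJ/min): crabs = 405/1.77 = 229, abalone = 488/6.51 = 75, mussels = 59.3/4.54 = 13.1, turban snails = 257/2.53 = 102, clams = 95/2.68 = 35.4.
Ranked: crabs > turban snails > abalone > clams > mussels.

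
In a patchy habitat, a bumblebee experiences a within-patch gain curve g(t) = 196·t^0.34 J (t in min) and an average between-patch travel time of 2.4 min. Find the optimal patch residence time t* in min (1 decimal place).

By the marginal value theorem, leave when the instantaneous gain rate g'(t) equals the habitat-wide average g(t)/(T + t).
g'(t) = 0.34·196·t^-0.66. Setting 0.34·196·t^-0.66 = 196·t^0.34/(2.4+t) gives 0.34(2.4+t) = t, so 0.66·t = 0.34×2.4.
t* = 0.34×2.4/0.66 = 1.236 min.

1.2 min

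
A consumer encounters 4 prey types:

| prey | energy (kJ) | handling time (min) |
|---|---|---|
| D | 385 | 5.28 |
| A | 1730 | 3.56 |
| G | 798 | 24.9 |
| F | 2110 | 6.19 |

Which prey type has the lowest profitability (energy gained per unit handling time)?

Profitability E/h (kJ/min): D = 385/5.28 = 72.9, A = 1730/3.56 = 486, G = 798/24.9 = 32, F = 2110/6.19 = 341.
Ranked: A > F > D > G.

G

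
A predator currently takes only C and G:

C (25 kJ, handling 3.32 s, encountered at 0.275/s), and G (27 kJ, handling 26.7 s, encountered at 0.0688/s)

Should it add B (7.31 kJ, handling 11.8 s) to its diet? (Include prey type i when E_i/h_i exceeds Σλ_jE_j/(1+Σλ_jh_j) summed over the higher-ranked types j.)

On C and G alone, R = ΣλE/(1+Σλh) = 8.733/3.75 = 2.329 kJ/s.
B: E/h = 7.31/11.8 = 0.6195 kJ/s.
Since 0.6195 < R, time spent handling B is better spent searching.

No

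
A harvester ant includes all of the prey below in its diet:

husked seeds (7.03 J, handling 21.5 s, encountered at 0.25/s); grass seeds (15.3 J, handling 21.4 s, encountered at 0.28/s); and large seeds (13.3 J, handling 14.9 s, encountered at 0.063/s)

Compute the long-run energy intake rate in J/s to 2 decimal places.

R = Σλ_iE_i / (1 + Σλ_ih_i)
Numerator: 0.25×7.03 + 0.28×15.3 + 0.063×13.3 = 6.879
Denominator: 1 + 0.25×21.5 + 0.28×21.4 + 0.063×14.9 = 13.31
R = 6.879/13.31 = 0.517 J/s

0.52 J/s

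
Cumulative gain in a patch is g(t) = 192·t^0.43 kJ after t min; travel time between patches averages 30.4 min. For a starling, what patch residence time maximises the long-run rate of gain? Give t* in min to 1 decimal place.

Optimal t* satisfies g'(t*) = g(t*)/(T + t*).
g'(t) = 0.43·192·t^-0.57. Setting 0.43·192·t^-0.57 = 192·t^0.43/(30.4+t) gives 0.43(30.4+t) = t, so 0.57·t = 0.43×30.4.
t* = 0.43×30.4/0.57 = 22.93 min.

22.9 min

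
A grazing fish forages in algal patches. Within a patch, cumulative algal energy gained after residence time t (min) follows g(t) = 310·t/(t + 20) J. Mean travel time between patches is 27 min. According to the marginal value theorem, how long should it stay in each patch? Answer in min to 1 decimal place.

Optimal t* satisfies g'(t*) = g(t*)/(T + t*).
g'(t) = 310·20/(t + 20)². Setting 310·20/(t+20)² = 310t/[(t+20)(27+t)] gives 20(27+t) = t(t+20), so t² = 20×27 = 540.
t* = √540 = 23.24 min.

23.2 min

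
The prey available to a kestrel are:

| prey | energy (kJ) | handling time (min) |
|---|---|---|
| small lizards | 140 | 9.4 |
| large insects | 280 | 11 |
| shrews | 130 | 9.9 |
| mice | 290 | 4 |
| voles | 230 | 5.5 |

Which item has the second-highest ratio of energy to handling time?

Profitability E/h (kJ/min): small lizards = 140/9.4 = 14.9, large insects = 280/11 = 25.5, shrews = 130/9.9 = 13.1, mice = 290/4 = 72.5, voles = 230/5.5 = 41.8.
Ranked: mice > voles > large insects > small lizards > shrews.

voles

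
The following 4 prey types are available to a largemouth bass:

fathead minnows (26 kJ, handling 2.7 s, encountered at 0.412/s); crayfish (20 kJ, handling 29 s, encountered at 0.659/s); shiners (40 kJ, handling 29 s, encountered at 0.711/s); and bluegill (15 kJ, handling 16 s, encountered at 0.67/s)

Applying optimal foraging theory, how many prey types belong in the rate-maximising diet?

E/h in descending order: fathead minnows 9.63, shiners 1.38, bluegill 0.938, crayfish 0.69 kJ/s. The optimal diet is the largest prefix of this list for which every included type satisfies E_i/h_i > R on the types above it.
Rate on top 1: 5.071. shiners: 1.38 < 5.071 → exclude; stop.
Optimal diet: fathead minnows — 1 of 4 types.

1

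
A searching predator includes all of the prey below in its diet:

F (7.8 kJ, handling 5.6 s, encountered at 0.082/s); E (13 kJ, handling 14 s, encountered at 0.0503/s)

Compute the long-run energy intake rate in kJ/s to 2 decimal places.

R = (0.082×7.8 + 0.0503×13) / (1 + 0.082×5.6 + 0.0503×14) = 1.293/2.163 = 0.5979 kJ/s.

0.60 kJ/s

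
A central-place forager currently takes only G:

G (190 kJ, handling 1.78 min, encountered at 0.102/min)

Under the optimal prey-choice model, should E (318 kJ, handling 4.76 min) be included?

Yes

Intake rate on the current diet: R = (0.102×190) / (1 + 0.102×1.78) = 19.38/1.182 = 16.4 kJ/min.
E: E/h = 318/4.76 = 66.81 kJ/min.
66.81 > 16.4, so adding E raises the average — include it.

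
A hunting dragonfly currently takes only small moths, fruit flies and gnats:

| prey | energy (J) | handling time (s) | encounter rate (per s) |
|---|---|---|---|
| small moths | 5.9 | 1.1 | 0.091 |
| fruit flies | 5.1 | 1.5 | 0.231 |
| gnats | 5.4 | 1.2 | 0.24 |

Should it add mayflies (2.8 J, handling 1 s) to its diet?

Yes

Current rate: (0.091×5.9 + 0.231×5.1 + 0.24×5.4)/(1 + 0.091×1.1 + 0.231×1.5 + 0.24×1.2) = 1.736 J/s.
mayflies: E/h = 2.8/1 = 2.8 J/s.
2.8 > 1.736, so adding mayflies raises the average — include it.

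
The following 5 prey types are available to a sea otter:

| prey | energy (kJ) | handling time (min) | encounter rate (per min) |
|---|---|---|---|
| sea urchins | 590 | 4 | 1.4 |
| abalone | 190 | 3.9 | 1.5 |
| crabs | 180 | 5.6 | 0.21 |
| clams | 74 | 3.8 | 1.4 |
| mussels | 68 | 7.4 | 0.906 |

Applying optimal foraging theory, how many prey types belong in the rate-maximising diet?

1

E/h in descending order: sea urchins 148, abalone 48.7, crabs 32.1, clams 19.5, mussels 9.19 kJ/min. The optimal diet is the largest prefix of this list for which every included type satisfies E_i/h_i > R on the types above it.
Rate on top 1: 125.2. abalone: 48.7 < 125.2 → exclude; stop.
Optimal diet: sea urchins — 1 of 5 types.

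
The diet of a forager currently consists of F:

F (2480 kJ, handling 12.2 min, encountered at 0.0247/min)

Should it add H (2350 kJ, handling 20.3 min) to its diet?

Yes

On F alone, R = ΣλE/(1+Σλh) = 61.26/1.301 = 47.07 kJ/min.
H: E/h = 2350/20.3 = 115.8 kJ/min.
Since 115.8 > R, including H increases the long-run rate.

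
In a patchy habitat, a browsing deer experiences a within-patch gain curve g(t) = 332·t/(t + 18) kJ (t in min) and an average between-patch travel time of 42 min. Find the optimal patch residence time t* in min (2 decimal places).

27.50 min

Maximise g(t)/(T+t): set derivative to zero → g'(t)(T+t) = g(t).
g'(t) = 332·18/(t + 18)². Setting 332·18/(t+18)² = 332t/[(t+18)(42+t)] gives 18(42+t) = t(t+18), so t² = 18×42 = 756.
t* = √756 = 27.5 min.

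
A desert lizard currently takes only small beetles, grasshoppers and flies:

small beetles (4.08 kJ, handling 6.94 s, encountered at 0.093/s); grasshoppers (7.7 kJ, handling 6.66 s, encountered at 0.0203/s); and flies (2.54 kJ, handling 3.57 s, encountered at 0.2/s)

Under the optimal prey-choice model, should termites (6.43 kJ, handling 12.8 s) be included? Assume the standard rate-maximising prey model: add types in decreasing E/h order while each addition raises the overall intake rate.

On small beetles, grasshoppers and flies alone, R = ΣλE/(1+Σλh) = 1.044/2.495 = 0.4184 kJ/s.
Profitability of termites: 6.43/12.8 = 0.5023 kJ/s.
Since 0.5023 > R, including termites increases the long-run rate.

Yes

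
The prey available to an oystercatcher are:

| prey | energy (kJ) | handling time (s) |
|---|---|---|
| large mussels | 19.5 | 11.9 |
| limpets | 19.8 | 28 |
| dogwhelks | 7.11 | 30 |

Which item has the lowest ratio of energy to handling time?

Profitability E/h (kJ/s): large mussels = 19.5/11.9 = 1.64, limpets = 19.8/28 = 0.707, dogwhelks = 7.11/30 = 0.237.
Ranked: large mussels > limpets > dogwhelks.

dogwhelks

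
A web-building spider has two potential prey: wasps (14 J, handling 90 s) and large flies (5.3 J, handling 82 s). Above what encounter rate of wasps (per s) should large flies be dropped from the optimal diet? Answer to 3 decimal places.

0.008 per s

Drop large flies once their profitability E₂/h₂ falls below the rate achievable on wasps alone: E₂/h₂ = λE₁/(1 + λh₁).
Solve for λ: λE₁h₂ = E₂(1 + λh₁) → λ(E₁h₂ − E₂h₁) = E₂ → λ = E₂/(E₁h₂ − E₂h₁).
λ = 5.3/(14×82 − 5.3×90) = 5.3/671 = 0.007899 per s.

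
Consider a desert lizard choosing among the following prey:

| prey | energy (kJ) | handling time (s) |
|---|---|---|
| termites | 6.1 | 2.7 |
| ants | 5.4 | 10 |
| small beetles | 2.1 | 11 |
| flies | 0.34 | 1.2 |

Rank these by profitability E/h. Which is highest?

termites

Profitability E/h (kJ/s): termites = 6.1/2.7 = 2.26, ants = 5.4/10 = 0.54, small beetles = 2.1/11 = 0.191, flies = 0.34/1.2 = 0.283.
Ranked: termites > ants > flies > small beetles.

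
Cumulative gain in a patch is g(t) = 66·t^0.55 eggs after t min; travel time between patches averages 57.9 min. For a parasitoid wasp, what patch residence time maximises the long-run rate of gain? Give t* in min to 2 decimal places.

Optimal t* satisfies g'(t*) = g(t*)/(T + t*).
g'(t) = 0.55·66·t^-0.45. Setting 0.55·66·t^-0.45 = 66·t^0.55/(57.9+t) gives 0.55(57.9+t) = t, so 0.45·t = 0.55×57.9.
t* = 0.55×57.9/0.45 = 70.77 min.

70.77 min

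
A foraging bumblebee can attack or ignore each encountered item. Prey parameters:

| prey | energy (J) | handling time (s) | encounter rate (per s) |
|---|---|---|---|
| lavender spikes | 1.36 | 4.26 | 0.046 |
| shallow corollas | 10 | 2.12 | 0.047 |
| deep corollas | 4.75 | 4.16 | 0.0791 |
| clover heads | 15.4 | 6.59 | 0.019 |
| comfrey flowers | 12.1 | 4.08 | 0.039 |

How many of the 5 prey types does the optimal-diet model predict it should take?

4

Rank by E/h (J/s): shallow corollas 4.72, comfrey flowers 2.97, clover heads 2.34, deep corollas 1.14, lavender spikes 0.319. Include each in turn until the next type's E/h falls below the running intake rate.
Rate on top 1: 0.4274. comfrey flowers: 2.97 > 0.4274 → include.
Rate on top 2: 0.7483. clover heads: 2.34 > 0.7483 → include.
Rate on top 3: 0.892. deep corollas: 1.14 > 0.892 → include.
Rate on top 4: 0.94. lavender spikes: 0.319 < 0.94 → exclude; stop.
Optimal diet: shallow corollas, comfrey flowers, clover heads, deep corollas — 4 of 5 types.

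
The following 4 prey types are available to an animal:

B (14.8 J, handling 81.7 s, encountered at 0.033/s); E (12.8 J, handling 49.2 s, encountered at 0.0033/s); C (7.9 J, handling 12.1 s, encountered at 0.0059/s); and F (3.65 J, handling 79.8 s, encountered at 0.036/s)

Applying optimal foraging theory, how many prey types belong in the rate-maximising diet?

Rank by E/h (J/s): C 0.653, E 0.26, B 0.181, F 0.0457. Include each in turn until the next type's E/h falls below the running intake rate.
Rate on top 1: 0.0435. E: 0.26 > 0.0435 → include.
Rate on top 2: 0.07202. B: 0.181 > 0.07202 → include.
Rate on top 3: 0.1469. F: 0.0457 < 0.1469 → exclude; stop.
Optimal diet: C, E, B — 3 of 4 types.

3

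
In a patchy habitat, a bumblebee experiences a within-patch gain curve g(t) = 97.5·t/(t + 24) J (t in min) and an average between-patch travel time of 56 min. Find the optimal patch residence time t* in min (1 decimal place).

Maximise g(t)/(T+t): set derivative to zero → g'(t)(T+t) = g(t).
g'(t) = 97.5·24/(t + 24)². Setting 97.5·24/(t+24)² = 97.5t/[(t+24)(56+t)] gives 24(56+t) = t(t+24), so t² = 24×56 = 1344.
t* = √1344 = 36.66 min.

36.7 min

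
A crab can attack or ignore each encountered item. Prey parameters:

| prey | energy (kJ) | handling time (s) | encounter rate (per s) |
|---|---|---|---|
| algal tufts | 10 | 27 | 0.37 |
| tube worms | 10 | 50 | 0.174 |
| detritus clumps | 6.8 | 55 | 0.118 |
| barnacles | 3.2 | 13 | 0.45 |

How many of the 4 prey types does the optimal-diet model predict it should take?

Profitabilities (E/h, kJ/s): algal tufts 0.37, barnacles 0.246, tube worms 0.2, detritus clumps 0.124. Add prey in this order while the next type's profitability exceeds the intake rate on those already taken.
Rate on top 1: 0.3367. barnacles: 0.246 < 0.3367 → exclude; stop.
Optimal diet: algal tufts — 1 of 4 types.

1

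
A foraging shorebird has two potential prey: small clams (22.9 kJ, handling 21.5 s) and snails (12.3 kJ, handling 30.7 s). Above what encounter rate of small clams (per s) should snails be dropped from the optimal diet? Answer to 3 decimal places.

Drop snails once their profitability E₂/h₂ falls below the rate achievable on small clams alone: E₂/h₂ = λE₁/(1 + λh₁).
Solve for λ: λE₁h₂ = E₂(1 + λh₁) → λ(E₁h₂ − E₂h₁) = E₂ → λ = E₂/(E₁h₂ − E₂h₁).
λ = 12.3/(22.9×30.7 − 12.3×21.5) = 12.3/438.6 = 0.02805 per s.

0.028 per s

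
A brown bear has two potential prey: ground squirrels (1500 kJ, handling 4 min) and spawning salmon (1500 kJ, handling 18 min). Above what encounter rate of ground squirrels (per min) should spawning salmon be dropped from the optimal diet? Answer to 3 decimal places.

Drop spawning salmon once their profitability E₂/h₂ falls below the rate achievable on ground squirrels alone: E₂/h₂ = λE₁/(1 + λh₁).
Solve for λ: λE₁h₂ = E₂(1 + λh₁) → λ(E₁h₂ − E₂h₁) = E₂ → λ = E₂/(E₁h₂ − E₂h₁).
λ = 1500/(1500×18 − 1500×4) = 1500/2.1e+04 = 0.07143 per min.

0.071 per min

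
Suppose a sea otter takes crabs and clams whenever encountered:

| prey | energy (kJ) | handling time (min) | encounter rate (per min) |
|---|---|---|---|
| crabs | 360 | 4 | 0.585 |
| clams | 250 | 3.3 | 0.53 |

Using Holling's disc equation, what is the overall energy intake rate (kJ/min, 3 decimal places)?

67.420 kJ/min

Energy encountered per unit search time: 0.585×360 + 0.53×250 = 343.1 kJ/min.
Handling time per unit search time: 0.585×4 + 0.53×3.3 = 4.089.
Rate = 343.1/(1 + 4.089) = 67.42 kJ/min.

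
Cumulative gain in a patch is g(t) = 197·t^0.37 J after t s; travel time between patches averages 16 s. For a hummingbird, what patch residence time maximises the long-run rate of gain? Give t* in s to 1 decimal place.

9.4 s

Maximise g(t)/(T+t): set derivative to zero → g'(t)(T+t) = g(t).
g'(t) = 0.37·197·t^-0.63. Setting 0.37·197·t^-0.63 = 197·t^0.37/(16+t) gives 0.37(16+t) = t, so 0.63·t = 0.37×16.
t* = 0.37×16/0.63 = 9.397 s.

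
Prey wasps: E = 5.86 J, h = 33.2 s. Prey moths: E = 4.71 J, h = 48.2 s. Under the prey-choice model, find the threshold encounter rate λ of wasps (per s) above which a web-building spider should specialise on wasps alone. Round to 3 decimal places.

Drop moths once their profitability E₂/h₂ falls below the rate achievable on wasps alone: E₂/h₂ = λE₁/(1 + λh₁).
Solve for λ: λE₁h₂ = E₂(1 + λh₁) → λ(E₁h₂ − E₂h₁) = E₂ → λ = E₂/(E₁h₂ − E₂h₁).
λ = 4.71/(5.86×48.2 − 4.71×33.2) = 4.71/126.1 = 0.03736 per s.

0.037 per s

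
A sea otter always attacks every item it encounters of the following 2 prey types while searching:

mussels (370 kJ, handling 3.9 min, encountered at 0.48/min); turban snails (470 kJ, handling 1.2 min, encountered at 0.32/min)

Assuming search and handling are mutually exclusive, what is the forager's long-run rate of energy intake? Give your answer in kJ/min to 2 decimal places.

100.74 kJ/min

Energy encountered per unit search time: 0.48×370 + 0.32×470 = 328 kJ/min.
Handling time per unit search time: 0.48×3.9 + 0.32×1.2 = 2.256.
Rate = 328/(1 + 2.256) = 100.7 kJ/min.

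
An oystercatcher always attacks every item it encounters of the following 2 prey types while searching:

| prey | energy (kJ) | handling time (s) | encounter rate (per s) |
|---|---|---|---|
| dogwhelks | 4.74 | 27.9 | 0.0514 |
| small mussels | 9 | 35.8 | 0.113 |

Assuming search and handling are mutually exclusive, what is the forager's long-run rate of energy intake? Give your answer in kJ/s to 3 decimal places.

Energy encountered per unit search time: 0.0514×4.74 + 0.113×9 = 1.261 kJ/s.
Handling time per unit search time: 0.0514×27.9 + 0.113×35.8 = 5.479.
Rate = 1.261/(1 + 5.479) = 0.1946 kJ/s.

0.195 kJ/s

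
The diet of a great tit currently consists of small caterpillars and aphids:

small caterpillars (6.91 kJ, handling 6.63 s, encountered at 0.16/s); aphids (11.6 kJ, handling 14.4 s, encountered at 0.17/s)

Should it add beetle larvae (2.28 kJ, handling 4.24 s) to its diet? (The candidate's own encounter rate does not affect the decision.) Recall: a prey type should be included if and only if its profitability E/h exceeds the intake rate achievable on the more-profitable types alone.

Current rate: (0.16×6.91 + 0.17×11.6)/(1 + 0.16×6.63 + 0.17×14.4) = 0.6826 kJ/s.
beetle larvae: E/h = 2.28/4.24 = 0.5377 kJ/s.
0.5377 < 0.6826, so adding beetle larvae would lower the average — exclude it.

No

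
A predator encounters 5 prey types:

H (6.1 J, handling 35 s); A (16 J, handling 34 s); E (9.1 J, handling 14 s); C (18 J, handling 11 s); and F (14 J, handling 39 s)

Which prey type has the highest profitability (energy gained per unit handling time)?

Profitability E/h (J/s): H = 6.1/35 = 0.174, A = 16/34 = 0.471, E = 9.1/14 = 0.65, C = 18/11 = 1.64, F = 14/39 = 0.359.
Ranked: C > E > A > F > H.

C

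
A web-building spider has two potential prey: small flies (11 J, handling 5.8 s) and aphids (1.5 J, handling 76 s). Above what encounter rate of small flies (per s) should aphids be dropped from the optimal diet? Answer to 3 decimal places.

0.002 per s

The zero-one rule: include aphids iff E₂/h₂ > λE₁/(1+λh₁). Equality gives the switch point.
λE₁h₂ = E₂ + λE₂h₁ ⇒ λ = E₂/(E₁h₂ − E₂h₁) = 1.5/(836 − 8.7) = 0.001813 per s.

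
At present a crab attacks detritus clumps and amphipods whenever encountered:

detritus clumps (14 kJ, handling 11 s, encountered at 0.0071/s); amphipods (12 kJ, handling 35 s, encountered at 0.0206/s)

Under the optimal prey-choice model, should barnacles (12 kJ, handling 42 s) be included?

Intake rate on the current diet: R = (0.0071×14 + 0.0206×12) / (1 + 0.0071×11 + 0.0206×35) = 0.3466/1.799 = 0.1927 kJ/s.
Profitability of barnacles: 12/42 = 0.2857 kJ/s.
0.2857 > 0.1927, so adding barnacles raises the average — include it.

Yes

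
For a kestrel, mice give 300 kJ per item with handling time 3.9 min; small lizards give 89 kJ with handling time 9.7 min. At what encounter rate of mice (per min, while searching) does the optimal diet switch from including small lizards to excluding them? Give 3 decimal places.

0.035 per min

The zero-one rule: include small lizards iff E₂/h₂ > λE₁/(1+λh₁). Equality gives the switch point.
λE₁h₂ = E₂ + λE₂h₁ ⇒ λ = E₂/(E₁h₂ − E₂h₁) = 89/(2910 − 347.1) = 0.03473 per min.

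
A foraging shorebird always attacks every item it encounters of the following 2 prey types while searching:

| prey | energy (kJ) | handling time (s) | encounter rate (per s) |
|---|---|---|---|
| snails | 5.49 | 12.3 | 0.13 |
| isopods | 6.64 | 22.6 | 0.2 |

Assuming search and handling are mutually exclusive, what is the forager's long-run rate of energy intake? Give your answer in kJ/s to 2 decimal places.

R = (0.13×5.49 + 0.2×6.64) / (1 + 0.13×12.3 + 0.2×22.6) = 2.042/7.119 = 0.2868 kJ/s.

0.29 kJ/s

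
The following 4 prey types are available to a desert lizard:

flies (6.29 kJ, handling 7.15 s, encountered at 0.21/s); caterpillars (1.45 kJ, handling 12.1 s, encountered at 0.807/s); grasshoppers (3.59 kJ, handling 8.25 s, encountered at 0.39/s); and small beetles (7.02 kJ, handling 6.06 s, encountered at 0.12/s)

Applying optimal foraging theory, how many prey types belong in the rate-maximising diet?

2

E/h in descending order: small beetles 1.16, flies 0.88, grasshoppers 0.435, caterpillars 0.12 kJ/s. The optimal diet is the largest prefix of this list for which every included type satisfies E_i/h_i > R on the types above it.
Rate on top 1: 0.4877. flies: 0.88 > 0.4877 → include.
Rate on top 2: 0.67. grasshoppers: 0.435 < 0.67 → exclude; stop.
Optimal diet: small beetles, flies — 2 of 4 types.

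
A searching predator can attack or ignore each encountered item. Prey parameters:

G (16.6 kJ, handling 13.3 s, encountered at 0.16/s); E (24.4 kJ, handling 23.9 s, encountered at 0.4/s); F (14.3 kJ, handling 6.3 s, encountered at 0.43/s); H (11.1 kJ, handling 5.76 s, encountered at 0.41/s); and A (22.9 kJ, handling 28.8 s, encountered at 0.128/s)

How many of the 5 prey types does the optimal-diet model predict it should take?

Rank by E/h (kJ/s): F 2.27, H 1.93, G 1.25, E 1.02, A 0.795. Include each in turn until the next type's E/h falls below the running intake rate.
Rate on top 1: 1.658. H: 1.93 > 1.658 → include.
Rate on top 2: 1.763. G: 1.25 < 1.763 → exclude; stop.
Optimal diet: F, H — 2 of 5 types.

2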